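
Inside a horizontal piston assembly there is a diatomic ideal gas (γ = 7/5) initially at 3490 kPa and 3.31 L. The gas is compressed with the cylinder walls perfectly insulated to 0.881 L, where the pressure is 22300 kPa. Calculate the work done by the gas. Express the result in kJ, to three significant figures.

Adiabatic: W = (P₁V₁ − P₂V₂)/(γ − 1) with γ = 7/5.
P₁V₁ = 11552 J, P₂V₂ = 19646 J.
W = (11552 − 19646) / 0.4 = -20236 J.

W ≈ -20.2 kJ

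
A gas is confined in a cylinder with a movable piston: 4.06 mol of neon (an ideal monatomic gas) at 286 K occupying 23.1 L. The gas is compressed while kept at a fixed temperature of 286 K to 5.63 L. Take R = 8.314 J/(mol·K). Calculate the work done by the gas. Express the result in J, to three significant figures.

Isothermal: W = nRT ln(V₂/V₁).
W = (4.06)(8.314)(286) × ln(5.63/23.1)
  = 9654 × -1.412
W_by_gas = -13629 J.

W ≈ -13600 J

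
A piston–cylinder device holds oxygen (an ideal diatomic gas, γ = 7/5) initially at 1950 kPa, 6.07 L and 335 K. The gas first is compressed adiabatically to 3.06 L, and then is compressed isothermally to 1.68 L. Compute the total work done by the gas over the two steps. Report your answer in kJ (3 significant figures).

W_total ≈ -18.7 kJ

Step 1 (adiabatic): W = (P₁V₁ − P₂V₂)/(γ−1) = (11836 − 15567)/0.4 = -9327 J.
After step 1: P = 5087 kPa, V = 3.06 L, T = 440.6 K.
Step 2 (isothermal): W = P₁V₁ ln(V₂/V₁) = (15567) ln(1.68/3.06) = -9334 J.
W_total = -9327 − 9334 = -18661 J.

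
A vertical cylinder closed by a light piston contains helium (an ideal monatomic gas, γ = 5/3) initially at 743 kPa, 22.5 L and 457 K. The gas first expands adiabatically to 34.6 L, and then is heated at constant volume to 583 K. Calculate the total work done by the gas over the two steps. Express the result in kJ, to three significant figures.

Step 1 (adiabatic): W = (P₁V₁ − P₂V₂)/(γ−1) = (16718 − 12548)/0.667 = 6254 J.
Step 2 (isochoric): W = 0 (constant volume).
W_total = 6254 + 0 = 6254 J.

W_total ≈ 6.25 kJ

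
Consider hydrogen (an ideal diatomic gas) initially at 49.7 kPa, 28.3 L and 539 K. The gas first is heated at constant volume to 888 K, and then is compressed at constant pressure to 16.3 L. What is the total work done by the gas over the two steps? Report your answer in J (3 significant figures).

W_total ≈ -983 J

Step 1 (isochoric): W = 0 (constant volume).
After step 1: P = 81.88 kPa (V unchanged).
Step 2 (isobaric): W = PΔV = (81.88 kPa)(16.3 − 28.3 L) = -982.6 J.
W_total = 0 − 982.6 = -982.6 J.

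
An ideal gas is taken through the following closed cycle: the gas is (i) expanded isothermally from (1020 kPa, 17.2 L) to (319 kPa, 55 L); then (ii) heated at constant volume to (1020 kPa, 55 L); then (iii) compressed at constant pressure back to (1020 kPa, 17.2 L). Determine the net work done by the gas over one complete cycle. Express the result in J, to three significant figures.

W_net ≈ -18200 J

Leg (i): W = PᵢVᵢ ln(V_f/Vᵢ) = (17544) ln(55/17.2) = 20394 J.
Leg (ii): W = 0.
Leg (iii): W = PΔV = (1020)(17.2 − 55) = -38556 J.
W_net = 20394 − 38556 = -18162 J.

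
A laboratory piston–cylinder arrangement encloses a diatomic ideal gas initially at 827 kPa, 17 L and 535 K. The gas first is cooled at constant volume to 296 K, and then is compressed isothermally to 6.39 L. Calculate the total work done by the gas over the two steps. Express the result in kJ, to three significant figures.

Step 1 (isochoric): W = 0 (constant volume).
After step 1: P = 457.6 kPa (V unchanged).
Step 2 (isothermal): W = P₁V₁ ln(V₂/V₁) = (7778) ln(6.39/17) = -7611 J.
W_total = 0 − 7611 = -7611 J.

W_total ≈ -7.61 kJ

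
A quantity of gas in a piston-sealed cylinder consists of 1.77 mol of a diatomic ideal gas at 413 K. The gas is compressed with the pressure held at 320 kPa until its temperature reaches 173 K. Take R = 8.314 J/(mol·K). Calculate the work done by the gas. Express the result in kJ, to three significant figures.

Isobaric: W = P ΔV = nR ΔT.
W = (1.77)(8.314)(173 − 413) = -3532 J.

W ≈ -3.53 kJ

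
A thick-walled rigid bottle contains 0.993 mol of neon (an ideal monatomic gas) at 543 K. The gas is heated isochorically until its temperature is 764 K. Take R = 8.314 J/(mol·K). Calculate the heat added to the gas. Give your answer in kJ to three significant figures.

Q ≈ 2.74 kJ

Constant volume ⇒ W = 0, so Q = ΔU = nCᵥΔT with Cᵥ = 3R/2 = 12.47 J/(mol·K).
ΔU = (0.993)(12.47)(764 − 543) = 2737 J.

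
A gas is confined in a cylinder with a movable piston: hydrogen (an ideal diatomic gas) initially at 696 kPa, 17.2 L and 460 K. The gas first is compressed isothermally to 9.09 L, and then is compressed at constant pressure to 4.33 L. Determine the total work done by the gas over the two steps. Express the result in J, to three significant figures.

W_total ≈ -13900 J

Step 1 (isothermal): W = P₁V₁ ln(V₂/V₁) = (11971) ln(9.09/17.2) = -7634 J.
After step 1: P = 1317 kPa, V = 9.09 L, T = 460 K.
Step 2 (isobaric): W = PΔV = (1317 kPa)(4.33 − 9.09 L) = -6269 J.
W_total = -7634 − 6269 = -13903 J.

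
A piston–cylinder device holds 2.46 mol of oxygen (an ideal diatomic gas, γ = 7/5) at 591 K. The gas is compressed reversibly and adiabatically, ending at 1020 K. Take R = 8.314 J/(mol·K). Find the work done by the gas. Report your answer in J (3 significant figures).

W ≈ -21900 J

Adiabatic ⇒ Q = 0, so W_by = −ΔU = nCᵥ(T₁ − T₂).
Cᵥ = 5R/2 = 20.79 J/(mol·K).
W = (2.46)(20.79)(591 − 1020) = -21935 J.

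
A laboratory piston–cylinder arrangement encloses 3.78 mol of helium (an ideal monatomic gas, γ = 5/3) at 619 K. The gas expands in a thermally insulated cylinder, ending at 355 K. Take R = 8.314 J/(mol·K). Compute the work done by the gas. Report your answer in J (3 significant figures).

Adiabatic ⇒ Q = 0, so W_by = −ΔU = nCᵥ(T₁ − T₂).
Cᵥ = 3R/2 = 12.47 J/(mol·K).
W = (3.78)(12.47)(619 − 355) = 12445 J.

W ≈ 12400 J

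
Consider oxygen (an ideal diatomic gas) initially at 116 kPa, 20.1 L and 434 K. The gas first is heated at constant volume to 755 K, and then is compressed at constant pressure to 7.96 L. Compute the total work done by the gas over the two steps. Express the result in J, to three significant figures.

Step 1 (isochoric): W = 0 (constant volume).
After step 1: P = 201.8 kPa (V unchanged).
Step 2 (isobaric): W = PΔV = (201.8 kPa)(7.96 − 20.1 L) = -2450 J.
W_total = 0 − 2450 = -2450 J.

W_total ≈ -2450 J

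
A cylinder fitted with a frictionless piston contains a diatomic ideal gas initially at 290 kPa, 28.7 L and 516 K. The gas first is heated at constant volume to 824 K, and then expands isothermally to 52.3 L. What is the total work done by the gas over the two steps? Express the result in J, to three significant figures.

W_total ≈ 7980 J

Step 1 (isochoric): W = 0 (constant volume).
After step 1: P = 463.1 kPa (V unchanged).
Step 2 (isothermal): W = P₁V₁ ln(V₂/V₁) = (13291) ln(52.3/28.7) = 7976 J.
W_total = 0 + 7976 = 7976 J.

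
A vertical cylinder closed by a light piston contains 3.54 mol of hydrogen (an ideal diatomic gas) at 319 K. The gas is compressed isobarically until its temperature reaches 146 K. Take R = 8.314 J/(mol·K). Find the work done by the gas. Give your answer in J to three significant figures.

Isobaric: W = P ΔV = nR ΔT.
W = (3.54)(8.314)(146 − 319) = -5092 J.

W ≈ -5090 J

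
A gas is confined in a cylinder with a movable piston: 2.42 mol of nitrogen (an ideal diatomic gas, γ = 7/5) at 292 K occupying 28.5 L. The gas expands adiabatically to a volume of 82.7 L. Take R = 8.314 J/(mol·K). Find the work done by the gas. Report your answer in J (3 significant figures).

W ≈ 5100 J

Adiabatic: TV^(γ−1) = const with γ = 7/5.
T₂ = T₁ (V₁/V₂)^(γ−1) = 292 × (28.5/82.7)^0.4 = 292 × 0.653 = 190.7 K.
W_by = nCᵥ(T₁ − T₂) = (2.42)(20.79)(292 − 190.7) = 5096 J.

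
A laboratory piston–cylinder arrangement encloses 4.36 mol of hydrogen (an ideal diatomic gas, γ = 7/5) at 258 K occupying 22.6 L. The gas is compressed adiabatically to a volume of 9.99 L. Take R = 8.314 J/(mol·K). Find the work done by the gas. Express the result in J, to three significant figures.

W ≈ -9030 J

Adiabatic: TV^(γ−1) = const with γ = 7/5.
T₂ = T₁ (V₁/V₂)^(γ−1) = 258 × (22.6/9.99)^0.4 = 258 × 1.386 = 357.6 K.
W_by = nCᵥ(T₁ − T₂) = (4.36)(20.79)(258 − 357.6) = -9029 J.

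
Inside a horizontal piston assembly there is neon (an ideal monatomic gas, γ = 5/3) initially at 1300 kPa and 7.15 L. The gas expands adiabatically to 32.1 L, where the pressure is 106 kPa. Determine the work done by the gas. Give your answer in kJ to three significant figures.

W ≈ 8.84 kJ

Adiabatic: W = (P₁V₁ − P₂V₂)/(γ − 1) with γ = 5/3.
P₁V₁ = 9295 J, P₂V₂ = 3403 J.
W = (9295 − 3403) / 0.6667 = 8839 J.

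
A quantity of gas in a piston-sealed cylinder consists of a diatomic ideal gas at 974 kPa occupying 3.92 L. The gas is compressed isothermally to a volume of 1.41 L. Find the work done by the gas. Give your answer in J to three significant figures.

Isothermal: W = nRT ln(V₂/V₁) = P₁V₁ ln(V₂/V₁).
P₁V₁ = (974 kPa)(3.92 L) = 3818 J.
W = 3818 × ln(1.41/3.92) = 3818 × -1.023
W_by_gas = -3904 J.

W ≈ -3900 J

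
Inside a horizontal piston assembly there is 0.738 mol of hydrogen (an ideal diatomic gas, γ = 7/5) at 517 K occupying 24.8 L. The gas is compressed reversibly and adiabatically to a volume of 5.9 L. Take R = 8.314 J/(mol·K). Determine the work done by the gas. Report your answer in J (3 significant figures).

Adiabatic: TV^(γ−1) = const with γ = 7/5.
T₂ = T₁ (V₁/V₂)^(γ−1) = 517 × (24.8/5.9)^0.4 = 517 × 1.776 = 918.2 K.
W_by = nCᵥ(T₁ − T₂) = (0.738)(20.79)(517 − 918.2) = -6154 J.

W ≈ -6150 J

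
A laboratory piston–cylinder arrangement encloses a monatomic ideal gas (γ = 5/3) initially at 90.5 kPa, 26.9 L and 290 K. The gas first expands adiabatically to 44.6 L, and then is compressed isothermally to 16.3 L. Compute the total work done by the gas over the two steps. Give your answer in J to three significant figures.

W_total ≈ -704 J

Step 1 (adiabatic): W = (P₁V₁ − P₂V₂)/(γ−1) = (2434 − 1738)/0.667 = 1045 J.
After step 1: P = 38.97 kPa, V = 44.6 L, T = 207 K.
Step 2 (isothermal): W = P₁V₁ ln(V₂/V₁) = (1738) ln(16.3/44.6) = -1749 J.
W_total = 1045 − 1749 = -704.4 J.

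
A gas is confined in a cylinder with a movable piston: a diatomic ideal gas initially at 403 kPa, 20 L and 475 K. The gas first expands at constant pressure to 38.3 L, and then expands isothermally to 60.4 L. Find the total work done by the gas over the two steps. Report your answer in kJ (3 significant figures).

W_total ≈ 14.4 kJ

Step 1 (isobaric): W = PΔV = (403 kPa)(38.3 − 20 L) = 7375 J.
After step 1: P = 403 kPa, V = 38.3 L, T = 909.6 K.
Step 2 (isothermal): W = P₁V₁ ln(V₂/V₁) = (15435) ln(60.4/38.3) = 7031 J.
W_total = 7375 + 7031 = 14406 J.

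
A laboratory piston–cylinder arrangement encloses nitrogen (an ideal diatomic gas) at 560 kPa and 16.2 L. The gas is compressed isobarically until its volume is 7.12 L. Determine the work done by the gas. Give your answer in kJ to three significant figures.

W ≈ -5.08 kJ

Isobaric: W = P ΔV.
W = (560 kPa)(7.12 − 16.2 L) = (560)(-9.08) = -5085 J.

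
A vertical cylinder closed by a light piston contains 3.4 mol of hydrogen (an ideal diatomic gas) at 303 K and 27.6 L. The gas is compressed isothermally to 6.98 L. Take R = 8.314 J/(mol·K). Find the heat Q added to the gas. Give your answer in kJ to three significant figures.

Q ≈ -11.8 kJ

Isothermal ⇒ ΔU = 0, so Q = W = nRT ln(V₂/V₁).
Q = (3.4)(8.314)(303) ln(6.98/27.6) = 8565 × -1.375 = -11775 J.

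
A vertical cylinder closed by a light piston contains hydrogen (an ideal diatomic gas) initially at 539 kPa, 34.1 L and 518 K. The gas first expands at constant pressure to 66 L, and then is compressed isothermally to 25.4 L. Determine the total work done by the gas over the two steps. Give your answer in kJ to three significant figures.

Step 1 (isobaric): W = PΔV = (539 kPa)(66 − 34.1 L) = 17194 J.
After step 1: P = 539 kPa, V = 66 L, T = 1003 K.
Step 2 (isothermal): W = P₁V₁ ln(V₂/V₁) = (35574) ln(25.4/66) = -33970 J.
W_total = 17194 − 33970 = -16776 J.

W_total ≈ -16.8 kJ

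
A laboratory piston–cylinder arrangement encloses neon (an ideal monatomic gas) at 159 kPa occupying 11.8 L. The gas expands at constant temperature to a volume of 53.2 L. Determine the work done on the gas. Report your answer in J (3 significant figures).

Isothermal: W = nRT ln(V₂/V₁) = P₁V₁ ln(V₂/V₁).
P₁V₁ = (159 kPa)(11.8 L) = 1876 J.
W = 1876 × ln(53.2/11.8) = 1876 × 1.506
W_by_gas = 2825 J; work on gas = −W_by = -2825 J.

W ≈ -2830 J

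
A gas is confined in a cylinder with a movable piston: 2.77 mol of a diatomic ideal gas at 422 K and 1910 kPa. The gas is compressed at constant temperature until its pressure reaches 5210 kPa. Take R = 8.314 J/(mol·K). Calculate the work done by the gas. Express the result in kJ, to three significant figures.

W ≈ -9.75 kJ

Isothermal process: W = nRT ln(V₂/V₁) = nRT ln(P₁/P₂).
W = (2.77)(8.314)(422) × ln(1910/5210)
  = 9719 × ln(0.3666) = 9719 × -1.003
W_by_gas = -9752 J.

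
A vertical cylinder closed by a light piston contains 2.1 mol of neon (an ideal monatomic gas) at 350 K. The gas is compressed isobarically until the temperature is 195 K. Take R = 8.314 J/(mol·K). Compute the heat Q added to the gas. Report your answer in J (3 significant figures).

Q ≈ -6770 J

Isobaric: W = nRΔT = (2.1)(8.314)(-155) = -2706 J.
ΔU = nCᵥΔT with Cᵥ = 3R/2: ΔU = (2.1)(12.47)(-155) = -4059 J.
Q = ΔU + W = -4059 − 2706 = -6766 J.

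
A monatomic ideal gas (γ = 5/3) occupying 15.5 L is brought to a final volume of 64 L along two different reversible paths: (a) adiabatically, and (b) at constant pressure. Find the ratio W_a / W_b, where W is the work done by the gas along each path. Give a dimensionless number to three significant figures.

W_a / W_b ≈ 0.293

Path (a) adiabatic: W = P₁V₁(1 − (V₁/V₂)^(γ−1))/(γ−1) → W_a/(P₁V₁) = 0.9172.
Path (b) isobaric: W = P₁(V₂ − V₁) → W_b/(P₁V₁) = 3.129.
W_a / W_b = 0.9172 / 3.129 = 0.2931.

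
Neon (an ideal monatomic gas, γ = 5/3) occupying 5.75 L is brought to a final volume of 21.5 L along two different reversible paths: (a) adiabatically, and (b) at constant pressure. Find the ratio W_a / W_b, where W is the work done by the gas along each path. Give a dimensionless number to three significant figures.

Path (a) adiabatic: W = P₁V₁(1 − (V₁/V₂)^(γ−1))/(γ−1) → W_a/(P₁V₁) = 0.8773.
Path (b) isobaric: W = P₁(V₂ − V₁) → W_b/(P₁V₁) = 2.739.
W_a / W_b = 0.8773 / 2.739 = 0.3203.

W_a / W_b ≈ 0.320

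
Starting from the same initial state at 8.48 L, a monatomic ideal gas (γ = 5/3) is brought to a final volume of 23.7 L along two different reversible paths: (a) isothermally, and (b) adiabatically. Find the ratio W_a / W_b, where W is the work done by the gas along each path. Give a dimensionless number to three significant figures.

Path (a) isothermal: W = P₁V₁ ln(V₂/V₁) → W_a/(P₁V₁) = 1.028.
Path (b) adiabatic: W = P₁V₁(1 − (V₁/V₂)^(γ−1))/(γ−1) → W_b/(P₁V₁) = 0.744.
W_a / W_b = 1.028 / 0.744 = 1.381.

W_a / W_b ≈ 1.38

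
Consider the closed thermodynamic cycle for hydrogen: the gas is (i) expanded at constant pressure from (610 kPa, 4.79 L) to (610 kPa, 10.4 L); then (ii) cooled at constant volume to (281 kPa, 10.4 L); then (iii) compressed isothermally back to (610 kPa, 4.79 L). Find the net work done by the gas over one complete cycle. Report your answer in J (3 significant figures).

Leg (i): W = PΔV = (610)(10.4 − 4.79) = 3422 J.
Leg (ii): W = 0.
Leg (iii): W = PᵢVᵢ ln(V_f/Vᵢ) = (2922) ln(4.79/10.4) = -2266 J.
W_net = 3422 − 2266 = 1156 J.

W_net ≈ 1160 J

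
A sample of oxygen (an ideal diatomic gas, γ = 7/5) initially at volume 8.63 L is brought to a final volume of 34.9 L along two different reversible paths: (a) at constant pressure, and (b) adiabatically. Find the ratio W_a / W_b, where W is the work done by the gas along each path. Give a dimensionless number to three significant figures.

Path (a) isobaric: W = P₁(V₂ − V₁) → W_a/(P₁V₁) = 3.044.
Path (b) adiabatic: W = P₁V₁(1 − (V₁/V₂)^(γ−1))/(γ−1) → W_b/(P₁V₁) = 1.07.
W_a / W_b = 3.044 / 1.07 = 2.844.

W_a / W_b ≈ 2.84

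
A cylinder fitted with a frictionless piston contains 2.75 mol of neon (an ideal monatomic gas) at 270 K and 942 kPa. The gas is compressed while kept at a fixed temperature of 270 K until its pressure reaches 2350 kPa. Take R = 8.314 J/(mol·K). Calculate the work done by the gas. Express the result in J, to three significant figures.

W ≈ -5640 J

Isothermal process: W = nRT ln(V₂/V₁) = nRT ln(P₁/P₂).
W = (2.75)(8.314)(270) × ln(942/2350)
  = 6173 × ln(0.4009) = 6173 × -0.9142
W_by_gas = -5643 J.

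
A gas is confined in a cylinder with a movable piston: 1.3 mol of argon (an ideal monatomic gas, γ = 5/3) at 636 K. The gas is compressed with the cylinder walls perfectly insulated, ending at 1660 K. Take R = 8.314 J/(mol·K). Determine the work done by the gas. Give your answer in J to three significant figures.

W ≈ -16600 J

Adiabatic ⇒ Q = 0, so W_by = −ΔU = nCᵥ(T₁ − T₂).
Cᵥ = 3R/2 = 12.47 J/(mol·K).
W = (1.3)(12.47)(636 − 1660) = -16601 J.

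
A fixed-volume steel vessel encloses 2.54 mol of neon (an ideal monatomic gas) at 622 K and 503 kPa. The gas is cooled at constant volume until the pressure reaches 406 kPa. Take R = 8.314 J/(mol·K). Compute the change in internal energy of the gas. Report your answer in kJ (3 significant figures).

Constant volume ⇒ W = 0, so Q = ΔU = nCᵥΔT with Cᵥ = 3R/2 = 12.47 J/(mol·K).
At constant V, T₂/T₁ = P₂/P₁ ⇒ ΔT = T₁(P₂/P₁ − 1) = 622·(406/503 − 1) = -119.9 K.
ΔU = (2.54)(12.47)(-119.9) = -3800 J.

ΔU ≈ -3.80 kJ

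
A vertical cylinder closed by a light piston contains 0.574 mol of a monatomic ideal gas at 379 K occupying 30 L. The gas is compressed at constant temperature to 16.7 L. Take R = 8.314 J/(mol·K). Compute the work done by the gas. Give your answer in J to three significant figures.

Isothermal: W = nRT ln(V₂/V₁).
W = (0.574)(8.314)(379) × ln(16.7/30)
  = 1809 × -0.5858
W_by_gas = -1060 J.

W ≈ -1060 J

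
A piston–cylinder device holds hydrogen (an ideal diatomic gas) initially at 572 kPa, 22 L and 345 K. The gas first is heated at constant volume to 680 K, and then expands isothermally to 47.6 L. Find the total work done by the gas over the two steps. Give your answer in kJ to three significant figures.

W_total ≈ 19.1 kJ

Step 1 (isochoric): W = 0 (constant volume).
After step 1: P = 1127 kPa (V unchanged).
Step 2 (isothermal): W = P₁V₁ ln(V₂/V₁) = (24803) ln(47.6/22) = 19143 J.
W_total = 0 + 19143 = 19143 J.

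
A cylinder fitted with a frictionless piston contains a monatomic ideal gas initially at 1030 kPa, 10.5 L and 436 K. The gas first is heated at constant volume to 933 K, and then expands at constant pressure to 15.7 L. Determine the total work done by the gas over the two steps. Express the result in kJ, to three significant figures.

Step 1 (isochoric): W = 0 (constant volume).
After step 1: P = 2204 kPa (V unchanged).
Step 2 (isobaric): W = PΔV = (2204 kPa)(15.7 − 10.5 L) = 11461 J.
W_total = 0 + 11461 = 11461 J.

W_total ≈ 11.5 kJ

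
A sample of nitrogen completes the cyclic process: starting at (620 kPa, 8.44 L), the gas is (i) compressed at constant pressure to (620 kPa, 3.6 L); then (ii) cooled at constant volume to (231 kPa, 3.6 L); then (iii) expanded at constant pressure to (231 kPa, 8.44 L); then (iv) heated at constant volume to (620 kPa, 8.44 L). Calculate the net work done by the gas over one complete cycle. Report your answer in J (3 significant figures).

Constant-volume legs do no work.
W(i) = (620)(3.6 − 8.44) = -3001 J; W(iii) = (231)(8.44 − 3.6) = 1118 J.
W_net = -3001 + 1118 = -1883 J (the counter-clockwise enclosed area).

W_net ≈ -1880 J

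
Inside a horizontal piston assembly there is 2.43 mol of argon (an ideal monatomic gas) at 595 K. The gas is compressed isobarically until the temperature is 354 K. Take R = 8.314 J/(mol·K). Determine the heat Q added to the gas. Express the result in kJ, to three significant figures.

Isobaric: W = nRΔT = (2.43)(8.314)(-241) = -4869 J.
ΔU = nCᵥΔT with Cᵥ = 3R/2: ΔU = (2.43)(12.47)(-241) = -7303 J.
Q = ΔU + W = -7303 − 4869 = -12172 J.

Q ≈ -12.2 kJ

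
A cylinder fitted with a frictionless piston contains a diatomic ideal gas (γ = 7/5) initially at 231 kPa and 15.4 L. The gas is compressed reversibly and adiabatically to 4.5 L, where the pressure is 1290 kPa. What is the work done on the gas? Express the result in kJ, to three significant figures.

Adiabatic: W = (P₁V₁ − P₂V₂)/(γ − 1) with γ = 7/5.
P₁V₁ = 3557 J, P₂V₂ = 5805 J.
W = (3557 − 5805) / 0.4 = -5619 J.
Work on gas = −W_by = 5619 J.

W ≈ 5.62 kJ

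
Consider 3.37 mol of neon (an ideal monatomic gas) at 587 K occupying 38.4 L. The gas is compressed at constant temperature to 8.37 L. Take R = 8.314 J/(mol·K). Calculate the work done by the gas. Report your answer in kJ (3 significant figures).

Isothermal: W = nRT ln(V₂/V₁).
W = (3.37)(8.314)(587) × ln(8.37/38.4)
  = 16447 × -1.523
W_by_gas = -25055 J.

W ≈ -25.1 kJ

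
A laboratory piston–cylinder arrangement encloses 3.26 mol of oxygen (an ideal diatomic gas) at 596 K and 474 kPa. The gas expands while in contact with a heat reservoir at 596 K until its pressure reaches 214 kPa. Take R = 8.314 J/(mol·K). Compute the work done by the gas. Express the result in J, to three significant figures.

Isothermal process: W = nRT ln(V₂/V₁) = nRT ln(P₁/P₂).
W = (3.26)(8.314)(596) × ln(474/214)
  = 16154 × ln(2.215) = 16154 × 0.7952
W_by_gas = 12846 J.

W ≈ 12800 J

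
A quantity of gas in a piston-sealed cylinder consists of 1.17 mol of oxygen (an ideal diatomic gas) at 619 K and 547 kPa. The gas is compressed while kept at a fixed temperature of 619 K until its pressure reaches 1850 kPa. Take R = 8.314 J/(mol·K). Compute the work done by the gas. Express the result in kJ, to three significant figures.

W ≈ -7.34 kJ

Isothermal process: W = nRT ln(V₂/V₁) = nRT ln(P₁/P₂).
W = (1.17)(8.314)(619) × ln(547/1850)
  = 6021 × ln(0.2957) = 6021 × -1.218
W_by_gas = -7337 J.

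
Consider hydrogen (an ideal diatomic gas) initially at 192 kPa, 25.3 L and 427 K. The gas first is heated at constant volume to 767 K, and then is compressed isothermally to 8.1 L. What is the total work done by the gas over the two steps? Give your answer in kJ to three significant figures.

W_total ≈ -9.94 kJ

Step 1 (isochoric): W = 0 (constant volume).
After step 1: P = 344.9 kPa (V unchanged).
Step 2 (isothermal): W = P₁V₁ ln(V₂/V₁) = (8725) ln(8.1/25.3) = -9938 J.
W_total = 0 − 9938 = -9938 J.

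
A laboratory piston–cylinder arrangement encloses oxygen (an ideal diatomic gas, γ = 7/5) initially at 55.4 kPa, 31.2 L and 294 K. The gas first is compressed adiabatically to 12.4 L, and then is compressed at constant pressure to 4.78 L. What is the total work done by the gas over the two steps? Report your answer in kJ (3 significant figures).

Step 1 (adiabatic): W = (P₁V₁ − P₂V₂)/(γ−1) = (1728 − 2500)/0.4 = -1929 J.
After step 1: P = 201.6 kPa, V = 12.4 L, T = 425.2 K.
Step 2 (isobaric): W = PΔV = (201.6 kPa)(4.78 − 12.4 L) = -1536 J.
W_total = -1929 − 1536 = -3465 J.

W_total ≈ -3.47 kJ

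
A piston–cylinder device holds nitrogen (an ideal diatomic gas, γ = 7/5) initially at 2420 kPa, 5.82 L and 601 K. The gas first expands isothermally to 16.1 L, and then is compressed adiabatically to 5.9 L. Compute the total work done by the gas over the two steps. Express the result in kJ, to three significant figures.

W_total ≈ -3.07 kJ

Step 1 (isothermal): W = P₁V₁ ln(V₂/V₁) = (14084) ln(16.1/5.82) = 14331 J.
After step 1: P = 874.8 kPa, V = 16.1 L, T = 601 K.
Step 2 (adiabatic): W = (P₁V₁ − P₂V₂)/(γ−1) = (14084 − 21044)/0.4 = -17399 J.
W_total = 14331 − 17399 = -3068 J.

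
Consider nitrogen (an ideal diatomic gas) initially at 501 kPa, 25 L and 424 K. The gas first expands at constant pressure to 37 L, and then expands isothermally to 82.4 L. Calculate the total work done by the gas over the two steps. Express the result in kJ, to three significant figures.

Step 1 (isobaric): W = PΔV = (501 kPa)(37 − 25 L) = 6012 J.
After step 1: P = 501 kPa, V = 37 L, T = 627.5 K.
Step 2 (isothermal): W = P₁V₁ ln(V₂/V₁) = (18537) ln(82.4/37) = 14842 J.
W_total = 6012 + 14842 = 20854 J.

W_total ≈ 20.9 kJ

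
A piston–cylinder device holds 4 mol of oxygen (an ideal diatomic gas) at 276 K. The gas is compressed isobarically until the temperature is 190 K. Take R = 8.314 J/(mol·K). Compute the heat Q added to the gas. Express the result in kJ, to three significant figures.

Q ≈ -10.0 kJ

Isobaric: W = nRΔT = (4)(8.314)(-86) = -2860 J.
ΔU = nCᵥΔT with Cᵥ = 5R/2: ΔU = (4)(20.79)(-86) = -7150 J.
Q = ΔU + W = -7150 − 2860 = -10010 J.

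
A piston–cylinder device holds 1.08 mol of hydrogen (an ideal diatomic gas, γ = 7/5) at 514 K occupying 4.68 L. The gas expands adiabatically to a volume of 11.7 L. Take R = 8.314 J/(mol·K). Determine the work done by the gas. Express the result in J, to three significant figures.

W ≈ 3540 J

Adiabatic: TV^(γ−1) = const with γ = 7/5.
T₂ = T₁ (V₁/V₂)^(γ−1) = 514 × (4.68/11.7)^0.4 = 514 × 0.6931 = 356.3 K.
W_by = nCᵥ(T₁ − T₂) = (1.08)(20.79)(514 − 356.3) = 3541 J.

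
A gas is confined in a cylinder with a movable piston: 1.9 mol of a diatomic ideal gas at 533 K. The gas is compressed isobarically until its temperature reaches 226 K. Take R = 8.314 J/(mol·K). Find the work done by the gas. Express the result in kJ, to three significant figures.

W ≈ -4.85 kJ

Isobaric: W = P ΔV = nR ΔT.
W = (1.9)(8.314)(226 − 533) = -4850 J.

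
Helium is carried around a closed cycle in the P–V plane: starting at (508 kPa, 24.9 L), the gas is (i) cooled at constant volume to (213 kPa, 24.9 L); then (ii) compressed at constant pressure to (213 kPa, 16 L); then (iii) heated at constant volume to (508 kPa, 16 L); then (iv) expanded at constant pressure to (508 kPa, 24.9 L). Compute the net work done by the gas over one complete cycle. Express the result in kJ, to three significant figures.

W_net ≈ 2.63 kJ

Constant-volume legs do no work.
W(ii) = (213)(16 − 24.9) = -1896 J; W(iv) = (508)(24.9 − 16) = 4521 J.
W_net = -1896 + 4521 = 2625 J (the clockwise enclosed area).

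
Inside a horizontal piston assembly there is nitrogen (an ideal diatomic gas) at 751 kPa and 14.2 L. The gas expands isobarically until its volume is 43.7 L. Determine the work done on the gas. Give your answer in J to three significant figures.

W ≈ -22200 J

Isobaric: W = P ΔV.
W = (751 kPa)(43.7 − 14.2 L) = (751)(29.5) = 22155 J.
Work on gas = −W_by = -22155 J.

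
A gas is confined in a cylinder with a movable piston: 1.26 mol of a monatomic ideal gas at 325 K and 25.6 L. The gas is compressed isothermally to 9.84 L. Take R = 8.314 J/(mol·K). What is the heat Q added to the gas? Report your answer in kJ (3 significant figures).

Q ≈ -3.26 kJ

Isothermal ⇒ ΔU = 0, so Q = W = nRT ln(V₂/V₁).
Q = (1.26)(8.314)(325) ln(9.84/25.6) = 3405 × -0.9561 = -3255 J.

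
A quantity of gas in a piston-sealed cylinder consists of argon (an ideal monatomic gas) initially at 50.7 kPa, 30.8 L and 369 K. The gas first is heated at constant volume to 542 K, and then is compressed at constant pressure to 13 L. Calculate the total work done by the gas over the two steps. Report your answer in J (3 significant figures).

Step 1 (isochoric): W = 0 (constant volume).
After step 1: P = 74.47 kPa (V unchanged).
Step 2 (isobaric): W = PΔV = (74.47 kPa)(13 − 30.8 L) = -1326 J.
W_total = 0 − 1326 = -1326 J.

W_total ≈ -1330 J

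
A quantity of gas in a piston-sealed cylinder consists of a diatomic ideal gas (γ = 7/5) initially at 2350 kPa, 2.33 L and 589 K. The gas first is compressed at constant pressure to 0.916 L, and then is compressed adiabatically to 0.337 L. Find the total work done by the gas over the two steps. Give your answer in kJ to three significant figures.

Step 1 (isobaric): W = PΔV = (2350 kPa)(0.916 − 2.33 L) = -3323 J.
After step 1: P = 2350 kPa, V = 0.916 L, T = 231.6 K.
Step 2 (adiabatic): W = (P₁V₁ − P₂V₂)/(γ−1) = (2153 − 3211)/0.4 = -2647 J.
W_total = -3323 − 2647 = -5969 J.

W_total ≈ -5.97 kJ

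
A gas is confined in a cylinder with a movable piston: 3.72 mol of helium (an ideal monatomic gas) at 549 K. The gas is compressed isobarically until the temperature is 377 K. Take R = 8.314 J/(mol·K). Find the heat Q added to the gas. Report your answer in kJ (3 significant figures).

Isobaric: W = nRΔT = (3.72)(8.314)(-172) = -5320 J.
ΔU = nCᵥΔT with Cᵥ = 3R/2: ΔU = (3.72)(12.47)(-172) = -7979 J.
Q = ΔU + W = -7979 − 5320 = -13299 J.

Q ≈ -13.3 kJ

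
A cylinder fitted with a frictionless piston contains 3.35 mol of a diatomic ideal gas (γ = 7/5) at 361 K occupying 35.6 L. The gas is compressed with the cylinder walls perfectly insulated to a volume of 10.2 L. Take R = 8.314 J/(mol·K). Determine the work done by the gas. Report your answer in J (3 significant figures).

W ≈ -16300 J

Adiabatic: TV^(γ−1) = const with γ = 7/5.
T₂ = T₁ (V₁/V₂)^(γ−1) = 361 × (35.6/10.2)^0.4 = 361 × 1.649 = 595.2 K.
W_by = nCᵥ(T₁ − T₂) = (3.35)(20.79)(361 − 595.2) = -16306 J.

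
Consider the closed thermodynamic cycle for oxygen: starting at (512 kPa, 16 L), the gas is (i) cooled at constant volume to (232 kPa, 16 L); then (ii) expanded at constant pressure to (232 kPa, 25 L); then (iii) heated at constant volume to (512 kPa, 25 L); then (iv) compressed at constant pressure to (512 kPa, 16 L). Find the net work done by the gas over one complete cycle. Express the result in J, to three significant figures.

Constant-volume legs do no work.
W(ii) = (232)(25 − 16) = 2088 J; W(iv) = (512)(16 − 25) = -4608 J.
W_net = 2088 − 4608 = -2520 J (the counter-clockwise enclosed area).

W_net ≈ -2520 J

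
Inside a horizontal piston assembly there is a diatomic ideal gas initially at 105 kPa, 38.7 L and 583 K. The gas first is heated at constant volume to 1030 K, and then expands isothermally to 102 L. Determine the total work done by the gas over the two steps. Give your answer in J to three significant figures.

Step 1 (isochoric): W = 0 (constant volume).
After step 1: P = 185.5 kPa (V unchanged).
Step 2 (isothermal): W = P₁V₁ ln(V₂/V₁) = (7179) ln(102/38.7) = 6957 J.
W_total = 0 + 6957 = 6957 J.

W_total ≈ 6960 J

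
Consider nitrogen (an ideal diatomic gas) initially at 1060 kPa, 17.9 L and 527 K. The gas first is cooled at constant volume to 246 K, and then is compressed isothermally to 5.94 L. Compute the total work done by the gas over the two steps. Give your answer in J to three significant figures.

W_total ≈ -9770 J

Step 1 (isochoric): W = 0 (constant volume).
After step 1: P = 494.8 kPa (V unchanged).
Step 2 (isothermal): W = P₁V₁ ln(V₂/V₁) = (8857) ln(5.94/17.9) = -9770 J.
W_total = 0 − 9770 = -9770 J.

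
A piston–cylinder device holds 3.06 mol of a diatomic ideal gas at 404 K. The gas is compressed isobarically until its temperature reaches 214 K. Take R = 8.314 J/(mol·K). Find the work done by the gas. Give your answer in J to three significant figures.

W ≈ -4830 J

Isobaric: W = P ΔV = nR ΔT.
W = (3.06)(8.314)(214 − 404) = -4834 J.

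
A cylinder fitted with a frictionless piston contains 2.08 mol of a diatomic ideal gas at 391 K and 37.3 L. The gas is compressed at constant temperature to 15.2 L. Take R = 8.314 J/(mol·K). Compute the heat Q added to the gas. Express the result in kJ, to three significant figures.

Q ≈ -6.07 kJ

Isothermal ⇒ ΔU = 0, so Q = W = nRT ln(V₂/V₁).
Q = (2.08)(8.314)(391) ln(15.2/37.3) = 6762 × -0.8977 = -6070 J.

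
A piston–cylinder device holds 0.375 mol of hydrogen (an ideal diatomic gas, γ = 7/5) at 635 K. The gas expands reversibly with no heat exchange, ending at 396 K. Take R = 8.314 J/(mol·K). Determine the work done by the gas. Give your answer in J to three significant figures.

W ≈ 1860 J

Adiabatic ⇒ Q = 0, so W_by = −ΔU = nCᵥ(T₁ − T₂).
Cᵥ = 5R/2 = 20.79 J/(mol·K).
W = (0.375)(20.79)(635 − 396) = 1863 J.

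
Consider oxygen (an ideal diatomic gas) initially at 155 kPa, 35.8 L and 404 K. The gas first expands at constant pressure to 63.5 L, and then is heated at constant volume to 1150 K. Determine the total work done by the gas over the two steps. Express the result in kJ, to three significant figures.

Step 1 (isobaric): W = PΔV = (155 kPa)(63.5 − 35.8 L) = 4294 J.
Step 2 (isochoric): W = 0 (constant volume).
W_total = 4294 + 0 = 4294 J.

W_total ≈ 4.29 kJ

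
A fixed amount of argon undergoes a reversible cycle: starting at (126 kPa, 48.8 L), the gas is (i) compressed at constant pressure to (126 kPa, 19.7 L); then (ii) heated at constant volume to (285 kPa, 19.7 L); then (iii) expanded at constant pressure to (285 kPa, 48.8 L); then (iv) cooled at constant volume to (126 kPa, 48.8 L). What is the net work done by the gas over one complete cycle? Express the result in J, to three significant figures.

Constant-volume legs do no work.
W(i) = (126)(19.7 − 48.8) = -3667 J; W(iii) = (285)(48.8 − 19.7) = 8294 J.
W_net = -3667 + 8294 = 4627 J (the clockwise enclosed area).

W_net ≈ 4630 J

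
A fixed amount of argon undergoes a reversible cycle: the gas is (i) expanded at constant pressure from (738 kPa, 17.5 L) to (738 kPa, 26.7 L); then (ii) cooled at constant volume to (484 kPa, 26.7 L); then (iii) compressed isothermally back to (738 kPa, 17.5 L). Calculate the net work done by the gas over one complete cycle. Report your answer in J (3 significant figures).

W_net ≈ 1330 J

Leg (i): W = PΔV = (738)(26.7 − 17.5) = 6790 J.
Leg (ii): W = 0.
Leg (iii): W = PᵢVᵢ ln(V_f/Vᵢ) = (12923) ln(17.5/26.7) = -5459 J.
W_net = 6790 − 5459 = 1330 J.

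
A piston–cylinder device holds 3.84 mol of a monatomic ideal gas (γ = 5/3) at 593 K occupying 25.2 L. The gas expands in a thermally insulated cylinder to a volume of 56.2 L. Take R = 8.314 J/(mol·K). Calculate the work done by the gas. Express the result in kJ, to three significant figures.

Adiabatic: TV^(γ−1) = const with γ = 5/3.
T₂ = T₁ (V₁/V₂)^(γ−1) = 593 × (25.2/56.2)^0.667 = 593 × 0.5858 = 347.4 K.
W_by = nCᵥ(T₁ − T₂) = (3.84)(12.47)(593 − 347.4) = 11761 J.

W ≈ 11.8 kJ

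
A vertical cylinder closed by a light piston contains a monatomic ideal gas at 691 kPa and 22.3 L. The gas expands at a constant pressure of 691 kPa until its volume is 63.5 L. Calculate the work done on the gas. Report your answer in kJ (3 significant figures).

Isobaric: W = P ΔV.
W = (691 kPa)(63.5 − 22.3 L) = (691)(41.2) = 28469 J.
Work on gas = −W_by = -28469 J.

W ≈ -28.5 kJ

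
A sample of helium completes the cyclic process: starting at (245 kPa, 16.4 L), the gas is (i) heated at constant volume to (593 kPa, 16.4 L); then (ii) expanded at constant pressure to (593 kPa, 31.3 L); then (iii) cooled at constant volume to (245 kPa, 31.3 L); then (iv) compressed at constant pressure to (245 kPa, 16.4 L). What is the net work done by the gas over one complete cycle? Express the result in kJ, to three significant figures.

Constant-volume legs do no work.
W(ii) = (593)(31.3 − 16.4) = 8836 J; W(iv) = (245)(16.4 − 31.3) = -3651 J.
W_net = 8836 − 3651 = 5185 J (the clockwise enclosed area).

W_net ≈ 5.19 kJ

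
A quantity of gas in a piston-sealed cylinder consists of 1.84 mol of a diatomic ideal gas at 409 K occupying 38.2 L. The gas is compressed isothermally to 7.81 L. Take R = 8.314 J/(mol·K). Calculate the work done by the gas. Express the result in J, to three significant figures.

W ≈ -9930 J

Isothermal: W = nRT ln(V₂/V₁).
W = (1.84)(8.314)(409) × ln(7.81/38.2)
  = 6257 × -1.587
W_by_gas = -9932 J.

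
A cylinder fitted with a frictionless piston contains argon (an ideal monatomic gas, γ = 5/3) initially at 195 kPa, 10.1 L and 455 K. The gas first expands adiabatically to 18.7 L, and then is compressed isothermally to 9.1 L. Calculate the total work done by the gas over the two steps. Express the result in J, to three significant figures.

Step 1 (adiabatic): W = (P₁V₁ − P₂V₂)/(γ−1) = (1970 − 1306)/0.667 = 995 J.
After step 1: P = 69.85 kPa, V = 18.7 L, T = 301.8 K.
Step 2 (isothermal): W = P₁V₁ ln(V₂/V₁) = (1306) ln(9.1/18.7) = -940.8 J.
W_total = 995 − 940.8 = 54.16 J.

W_total ≈ 54.2 J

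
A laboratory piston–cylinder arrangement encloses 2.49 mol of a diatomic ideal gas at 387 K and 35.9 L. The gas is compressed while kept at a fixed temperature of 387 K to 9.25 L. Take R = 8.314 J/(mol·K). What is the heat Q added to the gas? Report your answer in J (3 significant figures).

Q ≈ -10900 J

Isothermal ⇒ ΔU = 0, so Q = W = nRT ln(V₂/V₁).
Q = (2.49)(8.314)(387) ln(9.25/35.9) = 8012 × -1.356 = -10865 J.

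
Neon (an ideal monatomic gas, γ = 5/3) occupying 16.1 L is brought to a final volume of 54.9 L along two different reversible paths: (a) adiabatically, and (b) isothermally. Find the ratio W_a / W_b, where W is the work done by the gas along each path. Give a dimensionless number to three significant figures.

W_a / W_b ≈ 0.683

Path (a) adiabatic: W = P₁V₁(1 − (V₁/V₂)^(γ−1))/(γ−1) → W_a/(P₁V₁) = 0.8379.
Path (b) isothermal: W = P₁V₁ ln(V₂/V₁) → W_b/(P₁V₁) = 1.227.
W_a / W_b = 0.8379 / 1.227 = 0.6831.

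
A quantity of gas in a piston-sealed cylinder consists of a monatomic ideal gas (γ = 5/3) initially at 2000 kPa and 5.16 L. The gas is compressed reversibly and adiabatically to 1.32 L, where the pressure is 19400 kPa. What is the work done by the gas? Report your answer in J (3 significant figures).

Adiabatic: W = (P₁V₁ − P₂V₂)/(γ − 1) with γ = 5/3.
P₁V₁ = 10320 J, P₂V₂ = 25608 J.
W = (10320 − 25608) / 0.6667 = -22932 J.

W ≈ -22900 J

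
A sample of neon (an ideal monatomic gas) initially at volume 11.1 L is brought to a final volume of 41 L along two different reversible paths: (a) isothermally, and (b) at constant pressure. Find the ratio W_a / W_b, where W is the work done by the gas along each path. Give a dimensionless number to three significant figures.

Path (a) isothermal: W = P₁V₁ ln(V₂/V₁) → W_a/(P₁V₁) = 1.307.
Path (b) isobaric: W = P₁(V₂ − V₁) → W_b/(P₁V₁) = 2.694.
W_a / W_b = 1.307 / 2.694 = 0.4851.

W_a / W_b ≈ 0.485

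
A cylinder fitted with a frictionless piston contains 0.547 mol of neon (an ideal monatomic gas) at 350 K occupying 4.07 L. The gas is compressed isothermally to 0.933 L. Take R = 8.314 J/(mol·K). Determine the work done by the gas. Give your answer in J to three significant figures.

Isothermal: W = nRT ln(V₂/V₁).
W = (0.547)(8.314)(350) × ln(0.933/4.07)
  = 1592 × -1.473
W_by_gas = -2345 J.

W ≈ -2340 J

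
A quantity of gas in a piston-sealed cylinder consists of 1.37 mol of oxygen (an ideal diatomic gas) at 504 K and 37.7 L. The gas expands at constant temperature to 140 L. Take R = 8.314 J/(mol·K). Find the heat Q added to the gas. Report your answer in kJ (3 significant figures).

Q ≈ 7.53 kJ

Isothermal ⇒ ΔU = 0, so Q = W = nRT ln(V₂/V₁).
Q = (1.37)(8.314)(504) ln(140/37.7) = 5741 × 1.312 = 7532 J.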